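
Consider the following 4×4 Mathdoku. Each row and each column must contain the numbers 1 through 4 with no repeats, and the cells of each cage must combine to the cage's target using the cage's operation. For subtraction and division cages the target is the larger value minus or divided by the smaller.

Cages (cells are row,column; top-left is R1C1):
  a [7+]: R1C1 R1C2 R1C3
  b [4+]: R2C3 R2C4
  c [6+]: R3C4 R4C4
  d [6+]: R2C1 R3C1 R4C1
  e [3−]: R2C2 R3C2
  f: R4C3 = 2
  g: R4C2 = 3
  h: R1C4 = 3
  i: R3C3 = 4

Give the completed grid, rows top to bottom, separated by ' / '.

Cage h is a single given cell, so R1C4 = 3.
Column 4 already has 3, leaving R2C4 = 1.
I is a freebie, so R3C3 = 4.
Row 3 now contains 4, so R3C4 = 2.
Cage g is given, leaving R4C2 = 3.
F is a freebie, so R4C3 = 2.
Column 4 now contains 2, so R4C4 = 4.
2 is placed in column 3, leaving R1C3 = 1.
Cage d has sum 6, leaving R2C1 = 2.
Row 2 already has 1, so R2C2 = 4.
Row 2 already has 1, leaving R2C3 = 3.
Cage d needs sum 6, leaving R3C1 = 3.
Row 3 now contains 4, leaving R3C2 = 1.
2 is placed in row 4, so R4C1 = 1.
Column 1 now contains 2, which forces R1C1 = 4.
4 is placed in column 2, which forces R1C2 = 2.

4 2 1 3 / 2 4 3 1 / 3 1 4 2 / 1 3 2 4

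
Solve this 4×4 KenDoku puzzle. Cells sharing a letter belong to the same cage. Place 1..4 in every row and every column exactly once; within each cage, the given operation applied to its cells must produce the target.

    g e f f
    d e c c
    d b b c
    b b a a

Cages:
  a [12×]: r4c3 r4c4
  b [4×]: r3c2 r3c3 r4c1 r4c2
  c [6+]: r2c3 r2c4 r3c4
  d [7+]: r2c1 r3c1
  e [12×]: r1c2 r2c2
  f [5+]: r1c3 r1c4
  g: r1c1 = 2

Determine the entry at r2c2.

4

G is a freebie, which forces r1c1 = 2.
Column 1 now contains 2; hence r4c1 = 1.
Row 4 already has 1, so r4c2 = 2.
Column 2 now contains 2, leaving r3c2 = 1.
Cage b needs product 4, which forces r3c3 = 2.
Row 3 already has 2, which forces r3c4 = 3.
Column 4 already has 3, leaving r4c4 = 4.
Cage f's pair has sum 5, leaving r1c3 = 4.
Column 4 already has 4, leaving r1c4 = 1.
The two cells of cage d must have sum 7, so r2c1 = 3.
Row 2 now contains 3; hence r2c2 = 4.
The 3 cells of cage c must have sum 6, which forces r2c3 = 1.
Cage c needs sum 6, which forces r2c4 = 2.
Row 3 already has 3, which forces r3c1 = 4.
Row 4 already has 4, leaving r4c3 = 3.
Row 1 now contains 4, which forces r1c2 = 3.
The full grid is 2 3 4 1 / 3 4 1 2 / 4 1 2 3 / 1 2 3 4.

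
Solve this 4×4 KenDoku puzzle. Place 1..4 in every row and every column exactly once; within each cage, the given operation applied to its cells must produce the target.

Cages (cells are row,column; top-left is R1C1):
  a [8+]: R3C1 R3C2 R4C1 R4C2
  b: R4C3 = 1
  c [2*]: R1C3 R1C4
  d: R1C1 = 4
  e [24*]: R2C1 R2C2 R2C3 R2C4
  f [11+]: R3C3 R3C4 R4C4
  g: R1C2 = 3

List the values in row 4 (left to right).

3 2 1 4

D is a freebie; hence R1C1 = 4.
Cage g is given; hence R1C2 = 3.
The 3 cells of cage f must have sum 11, which forces R3C3 = 4.
Cage f has sum 11; hence R3C4 = 3.
Cage b is a single given cell, leaving R4C3 = 1.
Cage f needs sum 11, so R4C4 = 4.
1 is placed in column 3, which forces R1C3 = 2.
Cage c needs two cells with product 2; hence R1C4 = 1.
Cage e needs product 24; hence R2C2 = 4.
Column 3 already has 2, so R2C3 = 3.
1 is placed in column 4; hence R2C4 = 2.
Cage a has sum 8; hence R3C1 = 2.
Cage a needs sum 8, so R3C2 = 1.
Cage a needs sum 8, which forces R4C1 = 3.
Row 4 already has 4; hence R4C2 = 2.
Row 2 now contains 2, leaving R2C1 = 1.
The full grid is 4 3 2 1 / 1 4 3 2 / 2 1 4 3 / 3 2 1 4.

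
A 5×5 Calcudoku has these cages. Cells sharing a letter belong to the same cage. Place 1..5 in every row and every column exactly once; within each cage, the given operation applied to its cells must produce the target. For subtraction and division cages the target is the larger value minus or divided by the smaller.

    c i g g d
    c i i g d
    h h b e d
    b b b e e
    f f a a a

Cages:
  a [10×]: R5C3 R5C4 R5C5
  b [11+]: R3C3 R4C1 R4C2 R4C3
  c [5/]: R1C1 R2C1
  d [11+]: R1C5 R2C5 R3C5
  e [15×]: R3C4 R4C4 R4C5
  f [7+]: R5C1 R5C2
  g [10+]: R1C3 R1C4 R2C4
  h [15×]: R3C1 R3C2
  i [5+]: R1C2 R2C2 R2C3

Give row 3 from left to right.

In column 5, 3 can only go at R4C5, so R4C5 = 3.
In row 3, 2 can only go at R3C5, so R3C5 = 2.
The only place for 4 in row 3 is R3C3.
Row 3 needs a 1, and only R3C4 is open for it.
Column 4 now contains 1, which forces R4C4 = 5.
Column 4 already has 5; hence R5C4 = 2.
The 3 cells of cage g must have sum 10, leaving R1C3 = 3.
The 3 cells of cage g must have sum 10, which forces R1C4 = 4.
Row 1 already has 4, so R1C5 = 5.
The 3 cells of cage g must have sum 10; hence R2C4 = 3.
5 is placed in column 5, so R2C5 = 4.
5 is placed in column 5, which forces R5C5 = 1.
5 is placed in row 1, so R1C1 = 1.
Cage i needs sum 5, leaving R1C2 = 2.
Cage c's pair has quotient 5, leaving R2C1 = 5.
3 is placed in row 2, leaving R2C2 = 1.
Cage i has sum 5, which forces R2C3 = 2.
Column 1 already has 5, so R3C1 = 3.
Row 3 now contains 3; hence R3C2 = 5.
1 is placed in column 2, leaving R4C2 = 4.
Column 3 now contains 2; hence R4C3 = 1.
Column 1 already has 3, which forces R5C1 = 4.
4 is placed in column 2; hence R5C2 = 3.
Row 5 now contains 1; hence R5C3 = 5.
4 is placed in row 4; hence R4C1 = 2.
Filled in: 1 2 3 4 5 / 5 1 2 3 4 / 3 5 4 1 2 / 2 4 1 5 3 / 4 3 5 2 1.

3 5 4 1 2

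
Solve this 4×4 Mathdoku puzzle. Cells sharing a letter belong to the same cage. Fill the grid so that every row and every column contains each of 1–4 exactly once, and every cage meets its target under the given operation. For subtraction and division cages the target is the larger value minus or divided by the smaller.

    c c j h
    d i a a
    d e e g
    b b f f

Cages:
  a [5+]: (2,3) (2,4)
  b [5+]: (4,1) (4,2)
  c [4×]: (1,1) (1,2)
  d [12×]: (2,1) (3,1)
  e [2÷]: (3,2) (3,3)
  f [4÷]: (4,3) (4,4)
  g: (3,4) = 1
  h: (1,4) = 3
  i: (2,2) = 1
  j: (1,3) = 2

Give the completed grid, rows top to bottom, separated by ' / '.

1 4 2 3 / 4 1 3 2 / 3 2 4 1 / 2 3 1 4

Cage j is given; hence (1,3) = 2.
Cage h is given, leaving (1,4) = 3.
Cage i is given, so (2,2) = 1.
Cage g is a single given cell, which forces (3,4) = 1.
Column 4 now contains 1, which forces (4,4) = 4.
Cage c's pair has product 4, leaving (1,1) = 1.
1 is placed in column 2, which forces (1,2) = 4.
Cage a's pair has sum 5, leaving (2,3) = 3.
4 is placed in column 4, so (2,4) = 2.
The two cells of cage e must have quotient 2, which forces (3,2) = 2.
Row 3 already has 1, which forces (3,3) = 4.
Column 2 already has 2; hence (4,2) = 3.
Row 4 now contains 4, leaving (4,3) = 1.
Row 2 now contains 3, leaving (2,1) = 4.
4 is placed in row 3, which forces (3,1) = 3.
Row 4 already has 3, which forces (4,1) = 2.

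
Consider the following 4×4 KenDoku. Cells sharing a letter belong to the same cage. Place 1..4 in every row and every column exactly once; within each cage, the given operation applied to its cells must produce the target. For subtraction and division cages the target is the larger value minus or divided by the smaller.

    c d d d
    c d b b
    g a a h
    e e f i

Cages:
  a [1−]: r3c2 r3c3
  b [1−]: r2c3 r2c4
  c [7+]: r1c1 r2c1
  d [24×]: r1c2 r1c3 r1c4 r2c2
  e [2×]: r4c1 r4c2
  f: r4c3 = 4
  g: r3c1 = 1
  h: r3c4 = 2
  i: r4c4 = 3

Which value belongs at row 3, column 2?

4

G is a freebie; hence r3c1 = 1.
H is a freebie; hence r3c4 = 2.
Column 1 already has 1, so r4c1 = 2.
Row 4 now contains 2, leaving r4c2 = 1.
F is a freebie, which forces r4c3 = 4.
I is a freebie, so r4c4 = 3.
The two cells of cage a must have difference 1, so r3c2 = 4.
Column 3 now contains 4; hence r3c3 = 3.
The 4 cells of cage d must have product 24; hence r1c3 = 1.
Cage d has product 24, which forces r1c4 = 4.
Column 3 now contains 3; hence r2c3 = 2.
Cage b needs two cells with difference 1; hence r2c4 = 1.
Row 1 already has 4; hence r1c1 = 3.
Cage d has product 24, so r1c2 = 2.
The two cells of cage c must have sum 7; hence r2c1 = 4.
2 is placed in row 2, which forces r2c2 = 3.
Filled in: 3 2 1 4 / 4 3 2 1 / 1 4 3 2 / 2 1 4 3.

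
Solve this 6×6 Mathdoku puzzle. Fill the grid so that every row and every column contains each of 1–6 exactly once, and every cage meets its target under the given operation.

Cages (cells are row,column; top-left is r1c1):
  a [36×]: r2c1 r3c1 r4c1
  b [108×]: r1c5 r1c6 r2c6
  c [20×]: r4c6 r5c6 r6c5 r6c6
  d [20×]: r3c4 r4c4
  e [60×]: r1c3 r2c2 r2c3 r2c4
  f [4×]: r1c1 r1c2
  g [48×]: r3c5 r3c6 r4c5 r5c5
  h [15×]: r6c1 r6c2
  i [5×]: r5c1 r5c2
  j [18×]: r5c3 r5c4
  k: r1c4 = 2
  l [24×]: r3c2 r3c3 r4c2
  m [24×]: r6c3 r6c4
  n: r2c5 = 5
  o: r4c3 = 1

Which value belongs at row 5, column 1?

K is a freebie, leaving r1c4 = 2.
The 3 cells of cage b must have product 108; hence r1c5 = 6.
Cage b has product 108, so r1c6 = 3.
Cage n is a single given cell; hence r2c5 = 5.
The 3 cells of cage b must have product 108, leaving r2c6 = 6.
Cage o is given; hence r4c3 = 1.
Cage e has product 60, leaving r1c3 = 5.
The only place for 2 in row 2 is r2c1.
Row 3 needs a 5, and only r3c4 is open for it.
5 is placed in column 4, so r4c4 = 4.
4 is placed in column 4, leaving r6c4 = 6.
The two cells of cage j must have product 18, leaving r5c3 = 6.
6 is placed in column 4, which forces r5c4 = 3.
Row 6 now contains 6, which forces r6c3 = 4.
Cage e needs product 60, which forces r2c2 = 4.
4 is placed in column 3; hence r2c3 = 3.
Column 4 already has 3; hence r2c4 = 1.
Column 2 already has 4, which forces r3c2 = 6.
Column 3 now contains 3; hence r3c3 = 2.
Row 3 now contains 2, leaving r3c6 = 4.
The 4 cells of cage c must have product 20, leaving r6c5 = 2.
Cage f's pair has product 4, leaving r1c1 = 4.
Column 2 already has 4, leaving r1c2 = 1.
6 is placed in row 3; hence r3c1 = 3.
Cage g needs product 48; hence r3c5 = 1.
The 3 cells of cage a must have product 36; hence r4c1 = 6.
Cage l needs product 24, which forces r4c2 = 2.
Column 5 already has 2, so r4c5 = 3.
Row 4 already has 2; hence r4c6 = 5.
1 is placed in column 2, which forces r5c2 = 5.
Column 5 already has 2, so r5c5 = 4.
3 is placed in column 1, so r6c1 = 5.
Column 2 already has 5, which forces r6c2 = 3.
5 is placed in column 6, leaving r6c6 = 1.
5 is placed in row 5, which forces r5c1 = 1.
Column 6 already has 1, which forces r5c6 = 2.
Filled in: 4 1 5 2 6 3 / 2 4 3 1 5 6 / 3 6 2 5 1 4 / 6 2 1 4 3 5 / 1 5 6 3 4 2 / 5 3 4 6 2 1.

1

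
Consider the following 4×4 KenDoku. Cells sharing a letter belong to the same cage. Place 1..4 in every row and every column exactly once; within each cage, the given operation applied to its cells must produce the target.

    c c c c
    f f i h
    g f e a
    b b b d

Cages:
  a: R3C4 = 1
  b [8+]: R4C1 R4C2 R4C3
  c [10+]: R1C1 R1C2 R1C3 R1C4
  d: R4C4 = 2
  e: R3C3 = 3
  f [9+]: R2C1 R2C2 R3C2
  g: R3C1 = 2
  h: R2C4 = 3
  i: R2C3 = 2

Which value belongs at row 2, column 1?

I is a freebie, which forces R2C3 = 2.
H is a freebie, so R2C4 = 3.
Cage g is given, which forces R3C1 = 2.
E is a freebie, which forces R3C3 = 3.
Cage a is a single given cell, leaving R3C4 = 1.
Cage d is a single given cell, leaving R4C4 = 2.
The 4 cells of cage c must have sum 10, which forces R1C1 = 3.
The 4 cells of cage c must have sum 10, which forces R1C2 = 2.
Cage c has sum 10, so R1C3 = 1.
Column 4 now contains 2, so R1C4 = 4.
3 is placed in row 2, so R2C1 = 4.
Cage f needs sum 9, so R2C2 = 1.
Row 3 already has 3, which forces R3C2 = 4.
4 is placed in column 1, leaving R4C1 = 1.
4 is placed in column 2, so R4C2 = 3.
1 is placed in column 3, so R4C3 = 4.
The full grid is 3 2 1 4 / 4 1 2 3 / 2 4 3 1 / 1 3 4 2.

4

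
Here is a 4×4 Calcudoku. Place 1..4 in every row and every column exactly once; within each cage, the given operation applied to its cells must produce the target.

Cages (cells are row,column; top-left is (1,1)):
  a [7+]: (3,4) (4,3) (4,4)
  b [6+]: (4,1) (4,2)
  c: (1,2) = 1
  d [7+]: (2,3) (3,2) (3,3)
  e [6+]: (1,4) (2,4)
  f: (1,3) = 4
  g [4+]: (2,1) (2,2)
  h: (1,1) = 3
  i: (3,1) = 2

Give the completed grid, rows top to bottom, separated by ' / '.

3 1 4 2 / 1 3 2 4 / 2 4 1 3 / 4 2 3 1

Cage h is a single given cell, leaving (1,1) = 3.
Cage c is given; hence (1,2) = 1.
F is a freebie, so (1,3) = 4.
Row 1 now contains 4, leaving (1,4) = 2.
3 is placed in column 1; hence (2,1) = 1.
Column 2 already has 1, which forces (2,2) = 3.
Row 2 already has 3, which forces (2,3) = 2.
2 is placed in column 4; hence (2,4) = 4.
Cage i is a single given cell, which forces (3,1) = 2.
2 is placed in row 3; hence (3,2) = 4.
Column 1 already has 2, so (4,1) = 4.
Column 2 already has 4, which forces (4,2) = 2.
The 3 cells of cage d must have sum 7, leaving (3,3) = 1.
Cage a has sum 7; hence (3,4) = 3.
Cage a has sum 7, leaving (4,3) = 3.
Cage a needs sum 7, so (4,4) = 1.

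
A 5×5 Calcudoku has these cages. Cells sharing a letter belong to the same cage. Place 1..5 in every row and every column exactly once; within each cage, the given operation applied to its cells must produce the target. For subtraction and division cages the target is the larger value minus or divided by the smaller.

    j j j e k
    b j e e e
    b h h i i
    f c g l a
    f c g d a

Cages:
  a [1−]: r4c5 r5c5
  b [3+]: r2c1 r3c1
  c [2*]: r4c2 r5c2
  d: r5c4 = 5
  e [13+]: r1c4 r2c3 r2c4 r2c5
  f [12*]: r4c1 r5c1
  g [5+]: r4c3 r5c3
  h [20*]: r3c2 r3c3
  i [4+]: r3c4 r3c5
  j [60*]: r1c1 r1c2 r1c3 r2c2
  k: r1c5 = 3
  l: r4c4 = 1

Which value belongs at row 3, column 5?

Cage k is given, which forces r1c5 = 3.
3 is placed in column 5, so r3c5 = 1.
Cage l is a single given cell; hence r4c4 = 1.
Cage d is a single given cell, leaving r5c4 = 5.
Cage b's pair has sum 3; hence r2c1 = 1.
The 4 cells of cage j must have product 60, leaving r2c2 = 3.
Row 3 now contains 1, leaving r3c1 = 2.
Row 3 now contains 1; hence r3c4 = 3.
1 is placed in row 4, leaving r4c2 = 2.
Cage a's pair has difference 1, which forces r4c5 = 5.
The two cells of cage c must have product 2, which forces r5c2 = 1.
Cage a's pair has difference 1, leaving r5c5 = 4.
The 4 cells of cage j must have product 60, which forces r1c3 = 1.
Cage e has sum 13, so r1c4 = 2.
The 4 cells of cage e must have sum 13; hence r2c3 = 5.
The 4 cells of cage e must have sum 13, leaving r2c4 = 4.
Column 5 already has 4, which forces r2c5 = 2.
Column 3 already has 5, which forces r3c3 = 4.
Cage f's pair has product 12, so r4c1 = 4.
Cage g needs two cells with sum 5; hence r4c3 = 3.
Row 5 now contains 4, which forces r5c1 = 3.
Cage g needs two cells with sum 5, which forces r5c3 = 2.
4 is placed in column 1, so r1c1 = 5.
Cage j needs product 60, which forces r1c2 = 4.
4 is placed in row 3, leaving r3c2 = 5.
The full grid is 5 4 1 2 3 / 1 3 5 4 2 / 2 5 4 3 1 / 4 2 3 1 5 / 3 1 2 5 4.

1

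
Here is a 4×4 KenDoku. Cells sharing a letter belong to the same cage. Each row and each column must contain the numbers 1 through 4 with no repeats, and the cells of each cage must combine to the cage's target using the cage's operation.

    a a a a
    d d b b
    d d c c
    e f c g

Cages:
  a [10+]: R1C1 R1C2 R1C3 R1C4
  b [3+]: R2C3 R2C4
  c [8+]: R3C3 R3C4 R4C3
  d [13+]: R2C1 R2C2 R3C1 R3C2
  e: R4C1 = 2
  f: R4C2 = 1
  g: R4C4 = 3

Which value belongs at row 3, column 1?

4

E is a freebie; hence R4C1 = 2.
Cage f is given, which forces R4C2 = 1.
Cage g is given, so R4C4 = 3.
Cage c needs sum 8; hence R3C3 = 3.
The 3 cells of cage c must have sum 8; hence R3C4 = 1.
Row 4 now contains 3, which forces R4C3 = 4.
The 4 cells of cage d must have sum 13; hence R2C1 = 3.
Cage d has sum 13; hence R2C2 = 4.
Cage b's pair has sum 3, leaving R2C3 = 1.
Column 4 now contains 1, so R2C4 = 2.
3 is placed in row 3, which forces R3C1 = 4.
The 4 cells of cage d must have sum 13, so R3C2 = 2.
Column 1 already has 4, which forces R1C1 = 1.
2 is placed in column 2; hence R1C2 = 3.
Column 3 now contains 1; hence R1C3 = 2.
Column 4 already has 2, leaving R1C4 = 4.
The full grid is 1 3 2 4 / 3 4 1 2 / 4 2 3 1 / 2 1 4 3.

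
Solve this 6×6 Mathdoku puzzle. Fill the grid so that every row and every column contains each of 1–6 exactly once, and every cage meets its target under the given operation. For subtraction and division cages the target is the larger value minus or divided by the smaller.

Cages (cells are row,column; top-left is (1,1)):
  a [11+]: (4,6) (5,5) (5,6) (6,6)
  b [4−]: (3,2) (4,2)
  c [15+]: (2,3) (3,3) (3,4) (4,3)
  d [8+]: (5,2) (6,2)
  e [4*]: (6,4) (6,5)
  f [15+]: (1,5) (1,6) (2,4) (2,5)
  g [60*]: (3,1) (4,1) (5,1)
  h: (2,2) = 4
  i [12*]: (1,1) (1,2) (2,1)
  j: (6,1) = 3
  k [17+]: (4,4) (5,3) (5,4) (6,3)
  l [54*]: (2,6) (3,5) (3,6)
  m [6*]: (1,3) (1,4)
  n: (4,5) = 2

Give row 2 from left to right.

1 4 5 2 6 3

Cage h is a single given cell, which forces (2,2) = 4.
Cage l has product 54, leaving (2,6) = 3.
Cage l has product 54, so (3,5) = 3.
Cage l has product 54, leaving (3,6) = 6.
Cage n is given, which forces (4,5) = 2.
Cage j is given, leaving (6,1) = 3.
In column 1, 4 can only go at (1,1), so (1,1) = 4.
Cage i has product 12; hence (1,2) = 3.
Cage f needs sum 15, so (1,6) = 2.
The 3 cells of cage i must have product 12, which forces (2,1) = 1.
Cage f needs sum 15, so (2,4) = 2.
Cage a has sum 11, leaving (5,5) = 1.
Column 5 now contains 1; hence (6,5) = 4.
4 is placed in row 6; hence (6,4) = 1.
1 is placed in row 6, which forces (6,6) = 5.
Cage m's pair has product 6, leaving (1,3) = 1.
Column 4 already has 1; hence (1,4) = 6.
Row 1 already has 6, so (1,5) = 5.
Column 5 already has 5, which forces (2,5) = 6.
The 4 cells of cage a must have sum 11, which forces (4,6) = 1.
Column 6 now contains 5, which forces (5,6) = 4.
Row 2 already has 6; hence (2,3) = 5.
Cage c has sum 15; hence (3,3) = 2.
The 4 cells of cage k must have sum 17, which forces (5,4) = 5.
Column 3 now contains 2, so (6,3) = 6.
Row 3 already has 2, so (3,1) = 5.
Row 3 already has 2, so (3,2) = 1.
Column 4 already has 5, so (3,4) = 4.
Cage g needs product 60, leaving (4,1) = 6.
The two cells of cage b must have difference 4; hence (4,2) = 5.
Cage c has sum 15, which forces (4,3) = 4.
Cage k has sum 17, so (4,4) = 3.
Cage g needs product 60, which forces (5,1) = 2.
Cage d needs two cells with sum 8; hence (5,2) = 6.
6 is placed in column 3, which forces (5,3) = 3.
6 is placed in row 6; hence (6,2) = 2.
The full grid is 4 3 1 6 5 2 / 1 4 5 2 6 3 / 5 1 2 4 3 6 / 6 5 4 3 2 1 / 2 6 3 5 1 4 / 3 2 6 1 4 5.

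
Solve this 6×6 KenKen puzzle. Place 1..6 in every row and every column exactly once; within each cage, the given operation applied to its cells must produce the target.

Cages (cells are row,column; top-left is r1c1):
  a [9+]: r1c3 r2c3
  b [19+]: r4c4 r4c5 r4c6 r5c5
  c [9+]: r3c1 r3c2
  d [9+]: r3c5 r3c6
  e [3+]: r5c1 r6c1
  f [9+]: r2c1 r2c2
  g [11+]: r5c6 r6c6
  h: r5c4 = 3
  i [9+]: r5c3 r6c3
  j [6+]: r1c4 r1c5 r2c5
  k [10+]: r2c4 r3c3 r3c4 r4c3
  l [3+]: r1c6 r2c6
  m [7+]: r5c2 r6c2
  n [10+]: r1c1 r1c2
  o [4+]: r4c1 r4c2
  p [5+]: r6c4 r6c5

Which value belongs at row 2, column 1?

Cage h is given, so r5c4 = 3.
In row 1, 5 can only go at r1c3, so r1c3 = 5.
Cage a's pair has sum 9, which forces r2c3 = 4.
The two cells of cage i must have sum 9, which forces r5c3 = 6.
Row 5 now contains 6, so r5c6 = 5.
Cage i needs two cells with sum 9, so r6c3 = 3.
Column 6 already has 5, so r6c6 = 6.
Cage b needs sum 19, leaving r4c6 = 4.
Cage m's pair has sum 7, leaving r5c2 = 2.
Row 5 now contains 5, leaving r5c5 = 4.
Cage m's pair has sum 7, leaving r6c2 = 5.
Column 5 now contains 4, leaving r6c5 = 1.
Cage j needs sum 6, leaving r1c4 = 1.
Row 1 now contains 1, leaving r1c6 = 2.
2 is placed in column 6; hence r2c6 = 1.
Cage d needs two cells with sum 9, which forces r3c5 = 6.
Column 6 now contains 4; hence r3c6 = 3.
Column 5 now contains 6, which forces r4c5 = 5.
Row 5 already has 2, leaving r5c1 = 1.
Row 6 already has 1, which forces r6c1 = 2.
Row 6 already has 1, leaving r6c4 = 4.
Row 1 now contains 2, leaving r1c5 = 3.
The 3 cells of cage j must have sum 6, so r2c5 = 2.
3 is placed in row 3, which forces r3c1 = 5.
3 is placed in row 3; hence r3c2 = 4.
Row 3 now contains 5, leaving r3c4 = 2.
Column 1 already has 1; hence r4c1 = 3.
Cage o's pair has sum 4; hence r4c2 = 1.
Row 4 now contains 1, leaving r4c3 = 2.
Row 4 now contains 5, leaving r4c4 = 6.
The two cells of cage n must have sum 10, which forces r1c1 = 4.
4 is placed in column 2; hence r1c2 = 6.
Column 1 already has 3; hence r2c1 = 6.
Cage f's pair has sum 9, so r2c2 = 3.
2 is placed in row 2, which forces r2c4 = 5.
2 is placed in row 3, leaving r3c3 = 1.
Completed grid: 4 6 5 1 3 2 / 6 3 4 5 2 1 / 5 4 1 2 6 3 / 3 1 2 6 5 4 / 1 2 6 3 4 5 / 2 5 3 4 1 6.

6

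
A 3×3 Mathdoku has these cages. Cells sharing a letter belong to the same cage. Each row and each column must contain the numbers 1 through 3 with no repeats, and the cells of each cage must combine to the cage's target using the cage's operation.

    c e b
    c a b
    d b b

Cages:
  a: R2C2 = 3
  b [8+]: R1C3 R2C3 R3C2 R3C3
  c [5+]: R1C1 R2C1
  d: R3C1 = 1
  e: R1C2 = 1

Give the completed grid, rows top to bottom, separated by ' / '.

3 1 2 / 2 3 1 / 1 2 3

Cage e is a single given cell, leaving R1C2 = 1.
Cage a is given, leaving R2C2 = 3.
Cage d is given, which forces R3C1 = 1.
Cage b has sum 8, leaving R3C2 = 2.
1 is placed in row 3, so R3C3 = 3.
The two cells of cage c must have sum 5, which forces R1C1 = 3.
3 is placed in column 3; hence R1C3 = 2.
Row 2 now contains 3, leaving R2C1 = 2.
The 4 cells of cage b must have sum 8, leaving R2C3 = 1.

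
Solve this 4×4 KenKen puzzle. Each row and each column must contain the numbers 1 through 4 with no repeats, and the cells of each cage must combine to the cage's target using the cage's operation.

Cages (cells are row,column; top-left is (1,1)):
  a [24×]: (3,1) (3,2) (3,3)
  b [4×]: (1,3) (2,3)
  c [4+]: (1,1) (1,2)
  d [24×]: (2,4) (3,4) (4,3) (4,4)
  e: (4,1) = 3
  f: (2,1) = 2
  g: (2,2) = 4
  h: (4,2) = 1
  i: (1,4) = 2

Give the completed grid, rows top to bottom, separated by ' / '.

1 3 4 2 / 2 4 1 3 / 4 2 3 1 / 3 1 2 4

I is a freebie, leaving (1,4) = 2.
Cage f is given; hence (2,1) = 2.
G is a freebie, leaving (2,2) = 4.
4 is placed in row 2; hence (2,3) = 1.
1 is placed in row 2; hence (2,4) = 3.
E is a freebie; hence (4,1) = 3.
Cage h is given, leaving (4,2) = 1.
Row 4 now contains 1, leaving (4,4) = 4.
Column 1 already has 3, so (1,1) = 1.
1 is placed in column 2, leaving (1,2) = 3.
Column 3 already has 1; hence (1,3) = 4.
Column 1 already has 3; hence (3,1) = 4.
Column 2 already has 3; hence (3,2) = 2.
Row 3 already has 2, leaving (3,3) = 3.
4 is placed in column 4, leaving (3,4) = 1.
4 is placed in row 4, which forces (4,3) = 2.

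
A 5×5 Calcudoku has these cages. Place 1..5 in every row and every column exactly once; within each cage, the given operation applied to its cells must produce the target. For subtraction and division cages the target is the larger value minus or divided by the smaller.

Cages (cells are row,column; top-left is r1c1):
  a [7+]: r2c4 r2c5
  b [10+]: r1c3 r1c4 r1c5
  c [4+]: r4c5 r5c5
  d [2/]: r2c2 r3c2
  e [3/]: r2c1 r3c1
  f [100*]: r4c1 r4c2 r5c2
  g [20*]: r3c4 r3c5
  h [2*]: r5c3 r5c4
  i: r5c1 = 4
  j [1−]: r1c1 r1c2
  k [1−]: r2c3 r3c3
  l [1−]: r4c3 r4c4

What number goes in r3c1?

Cage f needs product 100, which forces r4c1 = 5.
Cage f needs product 100, which forces r4c2 = 4.
Cage i is a single given cell; hence r5c1 = 4.
Cage f needs product 100; hence r5c2 = 5.
Row 5 needs a 3, and only r5c5 is open for it.
Column 5 now contains 3, leaving r4c5 = 1.
The only place for 2 in column 1 is r1c1.
The only place for 3 in row 1 is r1c2.
Column 5 needs a 2, and only r2c5 is open for it.
2 is placed in row 2, which forces r2c2 = 1.
Cage a's pair has sum 7, leaving r2c4 = 5.
Cage d needs two cells with quotient 2, so r3c2 = 2.
Column 4 now contains 5, so r3c4 = 4.
Row 3 now contains 4, leaving r3c5 = 5.
Cage b has sum 10, so r1c3 = 5.
Column 4 now contains 4, leaving r1c4 = 1.
Column 5 already has 5, so r1c5 = 4.
Row 2 now contains 1; hence r2c1 = 3.
Cage k's pair has difference 1, leaving r2c3 = 4.
The two cells of cage e must have quotient 3, leaving r3c1 = 1.
5 is placed in row 3, which forces r3c3 = 3.
Column 3 already has 3, which forces r4c3 = 2.
Row 4 already has 2, which forces r4c4 = 3.
Column 3 now contains 2; hence r5c3 = 1.
1 is placed in column 4, which forces r5c4 = 2.
The full grid is 2 3 5 1 4 / 3 1 4 5 2 / 1 2 3 4 5 / 5 4 2 3 1 / 4 5 1 2 3.

1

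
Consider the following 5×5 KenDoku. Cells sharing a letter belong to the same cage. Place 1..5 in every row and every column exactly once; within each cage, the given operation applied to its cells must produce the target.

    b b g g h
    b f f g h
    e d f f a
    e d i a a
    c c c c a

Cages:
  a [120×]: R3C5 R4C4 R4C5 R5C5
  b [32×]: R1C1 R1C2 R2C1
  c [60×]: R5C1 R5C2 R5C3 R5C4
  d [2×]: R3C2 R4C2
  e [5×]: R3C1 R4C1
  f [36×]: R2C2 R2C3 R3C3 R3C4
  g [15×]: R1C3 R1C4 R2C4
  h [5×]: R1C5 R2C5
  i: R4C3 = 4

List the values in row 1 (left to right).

The 3 cells of cage b must have product 32, leaving R1C1 = 2.
The 3 cells of cage b must have product 32, which forces R1C2 = 4.
Cage b has product 32, leaving R2C1 = 4.
Cage i is a single given cell, so R4C3 = 4.
Cage c has product 60, which forces R5C4 = 4.
Cage a has product 120, which forces R3C5 = 4.
In row 3, 5 can only go at R3C1, so R3C1 = 5.
Column 1 now contains 5, so R4C1 = 1.
1 is placed in row 4, which forces R4C2 = 2.
Column 1 already has 1; hence R5C1 = 3.
Column 2 now contains 2, which forces R2C2 = 3.
Cage f has product 36, leaving R2C3 = 2.
Column 2 now contains 2, leaving R3C2 = 1.
Cage f has product 36, so R3C3 = 3.
Cage f needs product 36, so R3C4 = 2.
1 is placed in column 2, leaving R5C2 = 5.
5 is placed in row 5, leaving R5C3 = 1.
Cage a needs product 120, which forces R5C5 = 2.
1 is placed in column 3, which forces R1C3 = 5.
Cage g needs product 15, so R1C4 = 3.
Row 1 already has 5, so R1C5 = 1.
Cage g has product 15, which forces R2C4 = 1.
Column 5 now contains 1, leaving R2C5 = 5.
Column 4 now contains 3; hence R4C4 = 5.
Column 5 already has 5, so R4C5 = 3.
The full grid is 2 4 5 3 1 / 4 3 2 1 5 / 5 1 3 2 4 / 1 2 4 5 3 / 3 5 1 4 2.

2 4 5 3 1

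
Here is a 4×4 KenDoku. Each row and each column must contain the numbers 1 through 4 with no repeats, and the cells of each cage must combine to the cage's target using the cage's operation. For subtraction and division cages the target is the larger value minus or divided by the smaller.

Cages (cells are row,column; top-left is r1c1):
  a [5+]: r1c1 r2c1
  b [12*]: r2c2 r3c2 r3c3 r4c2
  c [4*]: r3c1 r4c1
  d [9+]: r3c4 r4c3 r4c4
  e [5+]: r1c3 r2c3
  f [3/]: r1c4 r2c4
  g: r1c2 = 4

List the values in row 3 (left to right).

G is a freebie, leaving r1c2 = 4.
The 4 cells of cage b must have product 12, leaving r3c3 = 2.
Cage e needs two cells with sum 5, which forces r1c3 = 1.
Row 1 already has 1, leaving r1c4 = 3.
The two cells of cage e must have sum 5, which forces r2c3 = 4.
Column 4 now contains 3, leaving r2c4 = 1.
Column 4 now contains 3; hence r3c4 = 4.
Column 3 now contains 4, leaving r4c3 = 3.
Column 4 already has 1, leaving r4c4 = 2.
Row 1 now contains 3, so r1c1 = 2.
Cage a's pair has sum 5; hence r2c1 = 3.
The 4 cells of cage b must have product 12; hence r2c2 = 2.
Row 3 now contains 4, leaving r3c1 = 1.
The 4 cells of cage b must have product 12, leaving r3c2 = 3.
The two cells of cage c must have product 4, leaving r4c1 = 4.
2 is placed in row 4; hence r4c2 = 1.
Filled in: 2 4 1 3 / 3 2 4 1 / 1 3 2 4 / 4 1 3 2.

1 3 2 4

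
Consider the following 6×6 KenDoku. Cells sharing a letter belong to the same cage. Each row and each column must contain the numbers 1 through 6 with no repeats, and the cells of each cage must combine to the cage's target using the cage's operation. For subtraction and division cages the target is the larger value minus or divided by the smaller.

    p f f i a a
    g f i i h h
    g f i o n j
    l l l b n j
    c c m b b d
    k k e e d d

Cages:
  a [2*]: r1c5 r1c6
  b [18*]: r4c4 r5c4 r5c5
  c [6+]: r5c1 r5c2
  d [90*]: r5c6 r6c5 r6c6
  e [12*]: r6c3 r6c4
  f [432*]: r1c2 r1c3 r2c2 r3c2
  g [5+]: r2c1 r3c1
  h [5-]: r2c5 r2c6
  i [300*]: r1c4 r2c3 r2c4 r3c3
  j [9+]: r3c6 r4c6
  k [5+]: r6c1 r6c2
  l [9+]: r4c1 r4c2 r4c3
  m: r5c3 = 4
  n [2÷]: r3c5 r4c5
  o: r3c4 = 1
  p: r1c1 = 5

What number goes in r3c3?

P is a freebie, leaving r1c1 = 5.
Cage f needs product 432, so r1c3 = 6.
O is a freebie, leaving r3c4 = 1.
Cage m is a single given cell, so r5c3 = 4.
Cage i needs product 300; hence r1c4 = 4.
Cage i has product 300, leaving r2c3 = 3.
Cage i needs product 300, which forces r2c4 = 5.
Cage i has product 300, leaving r3c3 = 5.
Cage c's pair has sum 6; hence r5c1 = 1.
The two cells of cage c must have sum 6; hence r5c2 = 5.
1 is placed in row 5; hence r5c5 = 3.
3 is placed in row 5, which forces r5c6 = 6.
3 is placed in column 3; hence r6c3 = 2.
4 is placed in column 4; hence r6c4 = 6.
6 is placed in row 6, so r6c5 = 5.
5 is placed in row 6, which forces r6c6 = 3.
Row 1 already has 4, so r1c2 = 3.
Column 1 already has 1; hence r2c1 = 2.
Cage h's pair has difference 5; hence r2c5 = 6.
6 is placed in column 6, so r2c6 = 1.
The two cells of cage g must have sum 5, which forces r3c1 = 3.
Column 6 already has 3; hence r3c6 = 4.
Column 1 already has 2, which forces r4c1 = 6.
6 is placed in row 4, so r4c2 = 2.
Column 3 already has 2, leaving r4c3 = 1.
Column 4 already has 6, leaving r4c4 = 3.
1 is placed in row 4, leaving r4c5 = 4.
Cage j needs two cells with sum 9, leaving r4c6 = 5.
Row 5 now contains 6, leaving r5c4 = 2.
Row 6 already has 3, leaving r6c1 = 4.
The two cells of cage k must have sum 5, so r6c2 = 1.
The two cells of cage a must have product 2; hence r1c5 = 1.
Column 6 now contains 1, which forces r1c6 = 2.
Row 2 already has 6, so r2c2 = 4.
4 is placed in row 3, which forces r3c2 = 6.
4 is placed in row 3; hence r3c5 = 2.
Filled in: 5 3 6 4 1 2 / 2 4 3 5 6 1 / 3 6 5 1 2 4 / 6 2 1 3 4 5 / 1 5 4 2 3 6 / 4 1 2 6 5 3.

5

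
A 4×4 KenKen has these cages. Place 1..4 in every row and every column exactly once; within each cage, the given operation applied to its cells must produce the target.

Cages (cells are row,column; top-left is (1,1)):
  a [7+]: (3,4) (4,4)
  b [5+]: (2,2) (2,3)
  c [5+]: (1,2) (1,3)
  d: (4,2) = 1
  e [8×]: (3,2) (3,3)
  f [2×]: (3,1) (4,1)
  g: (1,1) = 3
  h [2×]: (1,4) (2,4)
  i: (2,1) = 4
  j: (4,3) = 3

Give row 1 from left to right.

3 4 1 2

Cage g is given; hence (1,1) = 3.
I is a freebie, leaving (2,1) = 4.
Cage d is a single given cell; hence (4,2) = 1.
Cage j is given, leaving (4,3) = 3.
3 is placed in row 4, which forces (4,4) = 4.
Cage c's pair has sum 5; hence (1,2) = 4.
Cage c's pair has sum 5, leaving (1,3) = 1.
1 is placed in row 1; hence (1,4) = 2.
The two cells of cage b must have sum 5, so (2,2) = 3.
Cage b needs two cells with sum 5, which forces (2,3) = 2.
Column 4 already has 2; hence (2,4) = 1.
Cage f's pair has product 2; hence (3,1) = 1.
Column 2 already has 4; hence (3,2) = 2.
Column 3 now contains 2, so (3,3) = 4.
4 is placed in column 4, so (3,4) = 3.
Row 4 already has 1, which forces (4,1) = 2.
The full grid is 3 4 1 2 / 4 3 2 1 / 1 2 4 3 / 2 1 3 4.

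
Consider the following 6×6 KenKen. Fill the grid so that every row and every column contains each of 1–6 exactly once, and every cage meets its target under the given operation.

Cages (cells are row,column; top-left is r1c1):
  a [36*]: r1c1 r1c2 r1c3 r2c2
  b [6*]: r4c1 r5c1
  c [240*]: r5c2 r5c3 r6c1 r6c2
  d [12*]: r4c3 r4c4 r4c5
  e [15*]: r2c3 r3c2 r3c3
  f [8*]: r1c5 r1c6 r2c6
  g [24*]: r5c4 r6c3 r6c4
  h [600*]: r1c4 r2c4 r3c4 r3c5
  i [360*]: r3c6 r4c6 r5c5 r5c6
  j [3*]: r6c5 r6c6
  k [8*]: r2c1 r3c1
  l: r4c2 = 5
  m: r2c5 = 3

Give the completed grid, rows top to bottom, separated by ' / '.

Cage m is given, so r2c5 = 3.
The 4 cells of cage h must have product 600; hence r3c5 = 5.
L is a freebie, so r4c2 = 5.
Column 5 now contains 3, so r6c5 = 1.
Row 6 already has 1, which forces r6c6 = 3.
Cage e needs product 15, so r2c3 = 5.
The 4 cells of cage i must have product 360, leaving r5c5 = 6.
Cage i has product 360, leaving r5c6 = 5.
Cage h has product 600, which forces r1c4 = 5.
Cage c needs product 240, leaving r6c1 = 5.
Row 4 needs a 4, and only r4c5 is open for it.
Column 5 now contains 4, so r1c5 = 2.
Cage a needs product 36, which forces r2c2 = 2.
2 is placed in row 2, leaving r2c1 = 4.
Row 2 already has 4, which forces r2c4 = 6.
Row 2 already has 4, leaving r2c6 = 1.
The two cells of cage k must have product 8, leaving r3c1 = 2.
Column 4 now contains 6, leaving r3c4 = 4.
Row 3 now contains 2, so r3c6 = 6.
6 is placed in column 6, which forces r4c6 = 2.
4 is placed in column 4; hence r6c4 = 2.
1 is placed in column 6, which forces r1c6 = 4.
Cage b needs two cells with product 6, leaving r4c1 = 6.
Cage b needs two cells with product 6, leaving r5c1 = 1.
The 3 cells of cage g must have product 24, so r5c4 = 3.
Cage g has product 24, which forces r6c3 = 4.
1 is placed in column 1, so r1c1 = 3.
The 3 cells of cage d must have product 12; hence r4c3 = 3.
3 is placed in column 4, so r4c4 = 1.
Row 5 now contains 3, so r5c2 = 4.
Column 3 already has 4, which forces r5c3 = 2.
4 is placed in row 6, leaving r6c2 = 6.
6 is placed in column 2, leaving r1c2 = 1.
Cage a has product 36, which forces r1c3 = 6.
Cage e has product 15, leaving r3c2 = 3.
Column 3 now contains 3, so r3c3 = 1.

3 1 6 5 2 4 / 4 2 5 6 3 1 / 2 3 1 4 5 6 / 6 5 3 1 4 2 / 1 4 2 3 6 5 / 5 6 4 2 1 3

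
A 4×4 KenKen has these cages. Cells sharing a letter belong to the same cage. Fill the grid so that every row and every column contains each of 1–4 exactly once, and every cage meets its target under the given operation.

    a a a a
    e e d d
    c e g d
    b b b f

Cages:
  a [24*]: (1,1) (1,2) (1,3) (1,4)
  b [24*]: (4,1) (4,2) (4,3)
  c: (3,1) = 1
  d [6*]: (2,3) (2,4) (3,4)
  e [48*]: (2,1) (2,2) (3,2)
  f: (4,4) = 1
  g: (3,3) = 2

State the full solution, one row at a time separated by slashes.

2 1 3 4 / 4 3 1 2 / 1 4 2 3 / 3 2 4 1

The 3 cells of cage e must have product 48, leaving (2,1) = 4.
Cage e needs product 48; hence (2,2) = 3.
Cage c is given, so (3,1) = 1.
The 3 cells of cage e must have product 48, which forces (3,2) = 4.
Cage g is a single given cell, leaving (3,3) = 2.
Row 3 already has 2, so (3,4) = 3.
Column 2 now contains 4; hence (4,2) = 2.
F is a freebie, which forces (4,4) = 1.
Column 2 already has 2, so (1,2) = 1.
Column 3 now contains 2, leaving (2,3) = 1.
Column 4 now contains 1, so (2,4) = 2.
2 is placed in row 4, which forces (4,1) = 3.
Cage b has product 24, leaving (4,3) = 4.
3 is placed in column 1, leaving (1,1) = 2.
4 is placed in column 3, so (1,3) = 3.
Column 4 already has 2, leaving (1,4) = 4.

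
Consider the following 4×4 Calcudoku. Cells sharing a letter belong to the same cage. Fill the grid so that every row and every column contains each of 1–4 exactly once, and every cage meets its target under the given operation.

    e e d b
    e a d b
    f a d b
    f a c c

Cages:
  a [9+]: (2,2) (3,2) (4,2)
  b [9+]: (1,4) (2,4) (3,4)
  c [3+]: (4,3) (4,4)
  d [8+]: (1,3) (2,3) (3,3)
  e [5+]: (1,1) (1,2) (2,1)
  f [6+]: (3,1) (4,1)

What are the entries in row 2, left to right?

Row 3 needs a 1, and only (3,3) is open for it.
1 is placed in column 3; hence (4,3) = 2.
Cage c needs two cells with sum 3; hence (4,4) = 1.
Cage f's pair has sum 6, which forces (3,1) = 2.
Row 4 now contains 2, which forces (4,1) = 4.
Row 4 already has 4, leaving (4,2) = 3.
Cage e has sum 5, which forces (1,1) = 3.
Cage e has sum 5, leaving (1,2) = 1.
3 is placed in row 1; hence (1,3) = 4.
4 is placed in row 1, so (1,4) = 2.
2 is placed in column 1; hence (2,1) = 1.
Cage a has sum 9, which forces (2,2) = 2.
Column 3 already has 4, leaving (2,3) = 3.
3 is placed in row 2; hence (2,4) = 4.
3 is placed in column 2; hence (3,2) = 4.
4 is placed in column 4; hence (3,4) = 3.
Filled in: 3 1 4 2 / 1 2 3 4 / 2 4 1 3 / 4 3 2 1.

1 2 3 4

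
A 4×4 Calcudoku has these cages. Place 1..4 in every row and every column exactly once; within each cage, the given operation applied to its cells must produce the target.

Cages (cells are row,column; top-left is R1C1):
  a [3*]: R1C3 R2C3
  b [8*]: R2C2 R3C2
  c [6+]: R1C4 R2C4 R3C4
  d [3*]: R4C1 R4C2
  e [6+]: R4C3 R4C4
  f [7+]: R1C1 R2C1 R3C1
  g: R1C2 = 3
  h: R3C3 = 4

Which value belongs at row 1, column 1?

4

Cage g is given, so R1C2 = 3.
Row 1 now contains 3, leaving R1C3 = 1.
Row 1 already has 1, which forces R1C4 = 2.
Column 3 already has 1, so R2C3 = 3.
Row 2 now contains 3, so R2C4 = 1.
H is a freebie, so R3C3 = 4.
Column 4 now contains 1, so R3C4 = 3.
3 is placed in column 2, so R4C2 = 1.
Column 3 already has 4, leaving R4C3 = 2.
Column 4 already has 2; hence R4C4 = 4.
Row 1 now contains 2; hence R1C1 = 4.
Cage f needs sum 7, leaving R2C1 = 2.
The two cells of cage b must have product 8, so R2C2 = 4.
The 3 cells of cage f must have sum 7, leaving R3C1 = 1.
Row 3 now contains 4, so R3C2 = 2.
Row 4 already has 1, leaving R4C1 = 3.
The full grid is 4 3 1 2 / 2 4 3 1 / 1 2 4 3 / 3 1 2 4.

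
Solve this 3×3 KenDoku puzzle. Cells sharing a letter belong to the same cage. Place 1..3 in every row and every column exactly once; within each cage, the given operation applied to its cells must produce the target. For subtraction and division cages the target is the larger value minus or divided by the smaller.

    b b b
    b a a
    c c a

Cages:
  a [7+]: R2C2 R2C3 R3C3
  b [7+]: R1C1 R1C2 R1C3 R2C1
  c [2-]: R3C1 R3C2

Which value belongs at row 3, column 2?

Cage b has sum 7, so R2C1 = 1.
1 is placed in row 2, leaving R2C3 = 3.
Column 1 now contains 1; hence R3C1 = 3.
Row 3 already has 3, which forces R3C2 = 1.
3 is placed in column 3, so R3C3 = 2.
Column 1 already has 3, so R1C1 = 2.
Cage b needs sum 7; hence R1C2 = 3.
Column 3 already has 2, which forces R1C3 = 1.
Row 2 now contains 3, leaving R2C2 = 2.
The full grid is 2 3 1 / 1 2 3 / 3 1 2.

1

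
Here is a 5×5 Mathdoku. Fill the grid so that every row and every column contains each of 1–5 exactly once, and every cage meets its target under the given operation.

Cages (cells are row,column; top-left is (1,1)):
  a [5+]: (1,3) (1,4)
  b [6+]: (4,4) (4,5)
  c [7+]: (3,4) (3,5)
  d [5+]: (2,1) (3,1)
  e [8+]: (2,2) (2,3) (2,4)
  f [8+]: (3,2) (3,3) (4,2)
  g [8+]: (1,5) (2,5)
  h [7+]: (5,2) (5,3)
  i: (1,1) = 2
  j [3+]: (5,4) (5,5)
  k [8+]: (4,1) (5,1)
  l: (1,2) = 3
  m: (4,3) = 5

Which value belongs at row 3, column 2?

I is a freebie; hence (1,1) = 2.
L is a freebie, which forces (1,2) = 3.
Row 1 now contains 3; hence (1,5) = 5.
Column 5 already has 5, which forces (2,5) = 3.
Cage m is given, leaving (4,3) = 5.
Row 4 already has 5, so (4,1) = 3.
Cage k needs two cells with sum 8, so (5,1) = 5.
Row 5 already has 5, which forces (5,2) = 4.
Cage f needs sum 8, so (3,2) = 5.
5 is placed in row 3, leaving (3,4) = 3.
The two cells of cage h must have sum 7, so (5,3) = 3.
The 3 cells of cage e must have sum 8, which forces (2,4) = 5.
Cage c's pair has sum 7; hence (3,5) = 4.
4 is placed in column 5, which forces (4,5) = 2.
2 is placed in column 5, leaving (5,5) = 1.
The two cells of cage d must have sum 5, so (2,1) = 4.
Row 3 now contains 4; hence (3,1) = 1.
The 3 cells of cage f must have sum 8; hence (3,3) = 2.
Row 4 already has 2, leaving (4,2) = 1.
Row 4 already has 2; hence (4,4) = 4.
Row 5 now contains 1, leaving (5,4) = 2.
Cage a needs two cells with sum 5, which forces (1,3) = 4.
Column 4 now contains 4; hence (1,4) = 1.
1 is placed in column 2, so (2,2) = 2.
2 is placed in column 3, so (2,3) = 1.
Filled in: 2 3 4 1 5 / 4 2 1 5 3 / 1 5 2 3 4 / 3 1 5 4 2 / 5 4 3 2 1.

5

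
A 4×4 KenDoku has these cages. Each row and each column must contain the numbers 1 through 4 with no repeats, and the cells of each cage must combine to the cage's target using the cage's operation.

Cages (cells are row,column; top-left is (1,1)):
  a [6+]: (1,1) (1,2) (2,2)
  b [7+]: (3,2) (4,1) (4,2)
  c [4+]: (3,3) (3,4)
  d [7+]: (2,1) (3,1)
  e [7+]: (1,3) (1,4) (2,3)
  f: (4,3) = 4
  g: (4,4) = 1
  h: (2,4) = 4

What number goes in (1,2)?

4

H is a freebie, so (2,4) = 4.
F is a freebie, so (4,3) = 4.
Cage g is a single given cell; hence (4,4) = 1.
Row 2 now contains 4; hence (2,1) = 3.
3 is placed in row 2, so (2,3) = 2.
Cage d needs two cells with sum 7, leaving (3,1) = 4.
Cage b has sum 7; hence (3,2) = 2.
The two cells of cage c must have sum 4; hence (3,3) = 1.
Column 4 now contains 1, so (3,4) = 3.
The 3 cells of cage b must have sum 7, so (4,1) = 2.
The 3 cells of cage b must have sum 7, which forces (4,2) = 3.
Column 1 now contains 2, which forces (1,1) = 1.
Cage a has sum 6; hence (1,2) = 4.
Column 3 already has 1; hence (1,3) = 3.
3 is placed in column 4, leaving (1,4) = 2.
Row 2 already has 2, so (2,2) = 1.
The full grid is 1 4 3 2 / 3 1 2 4 / 4 2 1 3 / 2 3 4 1.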